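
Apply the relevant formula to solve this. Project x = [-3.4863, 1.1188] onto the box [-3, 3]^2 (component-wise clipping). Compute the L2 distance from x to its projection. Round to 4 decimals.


Project each component onto [-3, 3].
clip(-3.4863) = -3.0, clip(1.1188) = 1.1188
Projection = [-3.0, 1.1188]
Squared diffs: [0.2365, 0.0]
Distance = sqrt(0.2365) = 0.4863


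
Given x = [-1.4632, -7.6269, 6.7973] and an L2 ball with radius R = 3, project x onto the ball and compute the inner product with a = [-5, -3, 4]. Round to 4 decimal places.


Step 1: Compute ||x|| (intermediates to 6 decimals).
||x|| = sqrt((-1.4632)^2 + (-7.6269)^2 + 6.7973^2) = 10.320554
Step 2: Project.
Since ||x|| > R, scale = R/||x|| = 3/10.320554 = 0.290682, proj(x) = scale * x
proj(x) = [-0.425326, -2.217003, 1.975853]
Step 3: Dot product.
a^T * proj(x) = -5*(-0.425326) - 3*(-2.217003) + 4*1.975853 = 16.6811


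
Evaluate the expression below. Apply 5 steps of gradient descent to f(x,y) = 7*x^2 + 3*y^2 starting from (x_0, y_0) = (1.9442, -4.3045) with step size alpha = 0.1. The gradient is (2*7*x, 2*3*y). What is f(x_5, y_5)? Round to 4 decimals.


Gradient descent on f(x,y) = 7*x^2 + 3*y^2.
Starting point: (1.9442, -4.3045), alpha = 0.1
Step 1: grad_x = 2*7*1.9442 = 27.2188, grad_y = 2*3*-4.3045 = -25.827
  x_1 = 1.9442 - 0.1*27.2188 = -0.7777
  y_1 = -4.3045 - 0.1*-25.827 = -1.7218
Step 2: grad_x = 2*7*-0.7777 = -10.8875, grad_y = 2*3*-1.7218 = -10.3308
  x_2 = -0.7777 - 0.1*-10.8875 = 0.3111
  y_2 = -1.7218 - 0.1*-10.3308 = -0.6887
Step 3: grad_x = 2*7*0.3111 = 4.355, grad_y = 2*3*-0.6887 = -4.1323
  x_3 = 0.3111 - 0.1*4.355 = -0.1244
  y_3 = -0.6887 - 0.1*-4.1323 = -0.2755
Step 4: grad_x = 2*7*-0.1244 = -1.742, grad_y = 2*3*-0.2755 = -1.6529
  x_4 = -0.1244 - 0.1*-1.742 = 0.0498
  y_4 = -0.2755 - 0.1*-1.6529 = -0.1102
Step 5: grad_x = 2*7*0.0498 = 0.6968, grad_y = 2*3*-0.1102 = -0.6612
  x_5 = 0.0498 - 0.1*0.6968 = -0.0199
  y_5 = -0.1102 - 0.1*-0.6612 = -0.0441
f(-0.0199, -0.0441) = 7*(-0.0199)^2 + 3*(-0.0441)^2 = 0.0086


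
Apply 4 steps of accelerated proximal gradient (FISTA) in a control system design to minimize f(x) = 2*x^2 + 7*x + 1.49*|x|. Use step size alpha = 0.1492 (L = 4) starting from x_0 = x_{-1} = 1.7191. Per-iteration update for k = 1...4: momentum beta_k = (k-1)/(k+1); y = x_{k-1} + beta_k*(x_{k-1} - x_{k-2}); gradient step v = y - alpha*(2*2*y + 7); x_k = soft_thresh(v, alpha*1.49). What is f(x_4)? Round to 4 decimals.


FISTA on f(x) = 2*x^2 + 7*x + 1.49*|x|
L = 4, alpha = 0.1492
Iteration 1: beta = 0.0, y = 1.7191 + 0.0*(1.7191 - 1.7191) = 1.7191
  grad(y) = 13.8764, v = y - alpha*grad = -0.3513
  prox(v) = soft_thresh(-0.3513, 0.2223) = -0.129
Iteration 2: beta = 0.3333, y = -0.129 + 0.3333*(-0.129 - 1.7191) = -0.745
  grad(y) = 4.0201, v = y - alpha*grad = -1.3448
  prox(v) = soft_thresh(-1.3448, 0.2223) = -1.1225
Iteration 3: beta = 0.5, y = -1.1225 + 0.5*(-1.1225 + 0.129) = -1.6192
  grad(y) = 0.5231, v = y - alpha*grad = -1.6973
  prox(v) = soft_thresh(-1.6973, 0.2223) = -1.475
Iteration 4: beta = 0.6, y = -1.475 + 0.6*(-1.475 + 1.1225) = -1.6865
  grad(y) = 0.2542, v = y - alpha*grad = -1.7244
  prox(v) = soft_thresh(-1.7244, 0.2223) = -1.5021
f(x_4) = 2*(-1.5021)^2 + 7*(-1.5021) + 1.49*|-1.5021| = -3.764


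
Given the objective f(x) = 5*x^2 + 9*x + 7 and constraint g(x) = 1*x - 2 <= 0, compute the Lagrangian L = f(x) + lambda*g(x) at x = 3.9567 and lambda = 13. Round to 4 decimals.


Step 1: Evaluate f(x).
f(3.9567) = 5*3.9567^2 + 9*3.9567 + 7 = 120.8877
Step 2: Evaluate g(x).
g(3.9567) = 1*3.9567 - 2 = 1.9567
Step 3: Compute Lagrangian.
L = 120.8877 + 13*1.9567 = 146.3248


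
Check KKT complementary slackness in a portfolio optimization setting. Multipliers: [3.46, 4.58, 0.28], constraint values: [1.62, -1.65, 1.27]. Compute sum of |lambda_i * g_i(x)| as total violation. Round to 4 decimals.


KKT complementary slackness check:
lambda_1 * g_1 = 3.46 * 1.62 = 5.6052
lambda_2 * g_2 = 4.58 * -1.65 = -7.557
lambda_3 * g_3 = 0.28 * 1.27 = 0.3556
Total violation = 5.6052 + 7.557 + 0.3556 = 13.5178


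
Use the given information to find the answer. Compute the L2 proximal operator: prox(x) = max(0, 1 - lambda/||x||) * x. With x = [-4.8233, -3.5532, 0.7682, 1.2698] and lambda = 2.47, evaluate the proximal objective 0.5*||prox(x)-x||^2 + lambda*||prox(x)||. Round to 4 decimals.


Step 1: Compute ||x||.
||x|| = 6.1719
Step 2: Compute scaling factor.
scale = max(0, 1 - 2.47/6.1719) = 0.5998
Step 3: prox(x) = [-2.893, -2.1312, 0.4608, 0.7616]
||prox(x)|| = 3.7019
Step 4: Proximal objective.
0.5*||prox-x||^2 = 3.0505
lambda*||prox|| = 9.1437
Total = 12.1941


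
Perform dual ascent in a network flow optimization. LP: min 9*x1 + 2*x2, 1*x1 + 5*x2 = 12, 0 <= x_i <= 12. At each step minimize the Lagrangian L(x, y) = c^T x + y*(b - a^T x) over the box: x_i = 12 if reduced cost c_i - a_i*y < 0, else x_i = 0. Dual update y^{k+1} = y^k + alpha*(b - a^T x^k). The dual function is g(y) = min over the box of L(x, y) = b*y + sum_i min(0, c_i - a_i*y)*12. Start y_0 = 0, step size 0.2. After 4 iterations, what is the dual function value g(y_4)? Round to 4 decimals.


Dual ascent for LP: min 9*x1 + 2*x2, 1*x1 + 5*x2 = 12, 0 <= x_i <= 12
Step 1: y^k = 0.0, reduced costs: (9.0, 2.0)
  x^k = (0.0, 0.0), subgradient = b - a^T x = 12.0
  y^{k+1} = 0.0 + 0.2*12.0 = 2.4
Step 2: y^k = 2.4, reduced costs: (6.6, -10.0)
  x^k = (0.0, 12.0), subgradient = b - a^T x = -48.0
  y^{k+1} = 2.4 + 0.2*-48.0 = -7.2
Step 3: y^k = -7.2, reduced costs: (16.2, 38.0)
  x^k = (0.0, 0.0), subgradient = b - a^T x = 12.0
  y^{k+1} = -7.2 + 0.2*12.0 = -4.8
Step 4: y^k = -4.8, reduced costs: (13.8, 26.0)
  x^k = (0.0, 0.0), subgradient = b - a^T x = 12.0
  y^{k+1} = -4.8 + 0.2*12.0 = -2.4
Dual objective at y_4 = -2.4: reduced costs (11.4, 14.0), box minimizer x = (0.0, 0.0)
g(y_4) = b*y + (c1 - a1*y)*x1 + (c2 - a2*y)*x2 = 12*(-2.4) + 11.4*0.0 + 14.0*0.0 = -28.8 + 0.0 + 0.0 = -28.8


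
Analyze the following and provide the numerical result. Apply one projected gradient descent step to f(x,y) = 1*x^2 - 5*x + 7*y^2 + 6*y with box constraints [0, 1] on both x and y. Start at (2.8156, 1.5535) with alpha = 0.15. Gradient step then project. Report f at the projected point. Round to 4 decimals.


Step 1: Compute gradient at (2.8156, 1.5535).
grad_x = 2*1*2.8156 - 5 = 0.6312
grad_y = 2*7*1.5535 + 6 = 27.749
Step 2: Gradient step.
x_raw = 2.8156 - 0.15*0.6312 = 2.7209
y_raw = 1.5535 - 0.15*27.749 = -2.6089
Step 3: Project onto [0, 1].
x_proj = clip(2.7209) = 1.0
y_proj = clip(-2.6089) = 0.0
Step 4: Evaluate f.
f(1.0, 0.0) = -4.0


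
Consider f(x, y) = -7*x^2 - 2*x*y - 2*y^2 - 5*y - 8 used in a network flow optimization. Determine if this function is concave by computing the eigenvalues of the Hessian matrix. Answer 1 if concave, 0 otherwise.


The Hessian of f(x,y) = -7*x^2 - 2*x*y - 2*y^2 - 5*y - 8 is:
H = [[-14, -2], [-2, -4]]
Trace = -14 - 4 = -18
Determinant = -14*-4 - (-2)^2 = 52
Discriminant = (-18)^2 - 4*52 = 116.0
Eigenvalues: lambda_1 = -14.3852, lambda_2 = -3.6148
The function is concave.

1


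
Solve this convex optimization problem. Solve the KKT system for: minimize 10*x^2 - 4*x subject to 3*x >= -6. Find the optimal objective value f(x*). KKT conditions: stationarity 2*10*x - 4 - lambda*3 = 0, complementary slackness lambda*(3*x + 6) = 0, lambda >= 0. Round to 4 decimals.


Step 1: Try lambda = 0 (constraint inactive).
Stationarity: 2*10*x - 4 = 0
x* = 4/(2*10) = 0.2
Check constraint: 3*0.2 = 0.6 >= -6 -- satisfied.
Step 2: Compute optimal value.
f(x*) = 10*0.2^2 - 4*0.2 = -0.4


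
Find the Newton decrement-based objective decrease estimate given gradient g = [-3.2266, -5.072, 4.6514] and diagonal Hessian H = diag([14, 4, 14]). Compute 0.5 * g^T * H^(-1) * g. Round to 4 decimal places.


Step 1: H is diagonal, so H^(-1) * g = [-0.2305, -1.268, 0.3322].
Step 2: g^T H^(-1) g = sum_i g_i^2 / H_ii
  = (-3.2266)^2/14 + (-5.072)^2/4 + (4.6514)^2/14
  = 0.7436 + 6.4313 + 1.5454 = 8.7203
Step 3: Objective decrease = 0.5 * g^T H^(-1) g = 4.3602


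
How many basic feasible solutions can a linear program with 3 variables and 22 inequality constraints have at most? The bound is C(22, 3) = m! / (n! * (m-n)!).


Each vertex corresponds to some choice of n active constraints out of m, so the number of vertices is at most C(m, n) = m! / (n!(m-n)!).
m = 22, n = 3
Numerator: 22 * 21 * 20
Denominator: 3! = 6
C(22, 3) = 1540


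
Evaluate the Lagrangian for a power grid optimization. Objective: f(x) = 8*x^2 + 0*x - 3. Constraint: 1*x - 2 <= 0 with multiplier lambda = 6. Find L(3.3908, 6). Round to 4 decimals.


Step 1: Evaluate f(x).
f(3.3908) = 8*3.3908^2 + 0*3.3908 - 3 = 88.9802
Step 2: Evaluate g(x).
g(3.3908) = 1*3.3908 - 2 = 1.3908
Step 3: Compute Lagrangian.
L = 88.9802 + 6*1.3908 = 97.325


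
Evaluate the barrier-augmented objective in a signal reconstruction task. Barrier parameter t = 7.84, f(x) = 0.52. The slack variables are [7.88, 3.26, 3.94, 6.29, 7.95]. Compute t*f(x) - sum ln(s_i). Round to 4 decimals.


Step 1: Compute log-barrier.
ln values: [2.0643, 1.1817, 1.3712, 1.839, 2.0732]
phi = -(2.0643 + 1.1817 + 1.3712 + 1.839 + 2.0732) = -8.5294
Step 2: Compute augmented objective.
t*f(x) = 7.84*0.52 = 4.0768
Total = 4.0768 - 8.5294 = -4.4526


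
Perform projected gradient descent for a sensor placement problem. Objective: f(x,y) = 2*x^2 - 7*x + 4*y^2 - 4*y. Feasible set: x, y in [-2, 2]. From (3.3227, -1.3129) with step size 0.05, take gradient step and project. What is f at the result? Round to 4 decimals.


Step 1: Compute gradient at (3.3227, -1.3129).
grad_x = 2*2*3.3227 - 7 = 6.2908
grad_y = 2*4*-1.3129 - 4 = -14.5032
Step 2: Gradient step.
x_raw = 3.3227 - 0.05*6.2908 = 3.0082
y_raw = -1.3129 - 0.05*-14.5032 = -0.5877
Step 3: Project onto [-2, 2].
x_proj = clip(3.0082) = 2.0
y_proj = clip(-0.5877) = -0.5877
Step 4: Evaluate f.
f(2.0, -0.5877) = -2.2673


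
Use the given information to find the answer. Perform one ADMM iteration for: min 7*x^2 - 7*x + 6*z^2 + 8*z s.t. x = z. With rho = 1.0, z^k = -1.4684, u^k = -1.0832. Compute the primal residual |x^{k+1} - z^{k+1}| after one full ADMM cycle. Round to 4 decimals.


ADMM iteration with rho = 1.0, z^k = -1.4684, u^k = -1.0832
Step 1: x-update.
Minimize 7*x^2 - 7*x + (1.0/2)*(x + 1.4684 - 1.0832)^2
FOC: (2*7 + 1.0)*x = 7 + 1.0*(-1.4684 + 1.0832)
x^{k+1} = 0.441
Step 2: z-update.
Minimize 6*z^2 + 8*z + (1.0/2)*(0.441 - z - 1.0832)^2
FOC: (2*6 + 1.0)*z = -8 + 1.0*(0.441 - 1.0832)
z^{k+1} = -0.6648
Step 3: u-update.
u^{k+1} = -1.0832 + 0.441 + 0.6648 = 0.0226
Step 4: Primal residual = |0.441 + 0.6648| = 1.1058


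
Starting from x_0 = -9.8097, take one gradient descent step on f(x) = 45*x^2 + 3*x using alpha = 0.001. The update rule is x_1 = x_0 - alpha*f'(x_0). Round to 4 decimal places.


We compute the gradient at x_0 and apply the update.
f'(x) = 90*x + 3
f'(-9.8097) = 90*-9.8097 + 3 = -879.873
x_1 = -9.8097 - 0.001*-879.873 = -8.9298


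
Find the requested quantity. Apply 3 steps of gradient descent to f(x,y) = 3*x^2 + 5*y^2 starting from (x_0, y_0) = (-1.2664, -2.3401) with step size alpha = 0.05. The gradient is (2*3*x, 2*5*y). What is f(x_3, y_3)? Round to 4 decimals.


Gradient descent on f(x,y) = 3*x^2 + 5*y^2.
Starting point: (-1.2664, -2.3401), alpha = 0.05
Step 1: grad_x = 2*3*-1.2664 = -7.5984, grad_y = 2*5*-2.3401 = -23.401
  x_1 = -1.2664 - 0.05*-7.5984 = -0.8865
  y_1 = -2.3401 - 0.05*-23.401 = -1.1701
Step 2: grad_x = 2*3*-0.8865 = -5.3189, grad_y = 2*5*-1.1701 = -11.7005
  x_2 = -0.8865 - 0.05*-5.3189 = -0.6205
  y_2 = -1.1701 - 0.05*-11.7005 = -0.585
Step 3: grad_x = 2*3*-0.6205 = -3.7232, grad_y = 2*5*-0.585 = -5.8503
  x_3 = -0.6205 - 0.05*-3.7232 = -0.4344
  y_3 = -0.585 - 0.05*-5.8503 = -0.2925
f(-0.4344, -0.2925) = 3*(-0.4344)^2 + 5*(-0.2925)^2 = 0.9939


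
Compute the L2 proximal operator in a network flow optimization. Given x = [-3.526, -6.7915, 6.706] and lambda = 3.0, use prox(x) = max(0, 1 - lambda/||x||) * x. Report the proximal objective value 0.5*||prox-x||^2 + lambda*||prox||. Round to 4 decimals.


Step 1: Compute ||x||.
||x|| = 10.1749
Step 2: Compute scaling factor.
scale = max(0, 1 - 3.0/10.1749) = 0.7052
Step 3: prox(x) = [-2.4864, -4.7891, 4.7288]
||prox(x)|| = 7.1749
Step 4: Proximal objective.
0.5*||prox-x||^2 = 4.5
lambda*||prox|| = 21.5247
Total = 26.0246


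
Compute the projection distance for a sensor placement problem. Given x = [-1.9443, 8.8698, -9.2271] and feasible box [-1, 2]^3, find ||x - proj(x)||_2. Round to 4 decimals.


Project each component onto [-1, 2].
clip(-1.9443) = -1.0, clip(8.8698) = 2.0, clip(-9.2271) = -1.0
Projection = [-1.0, 2.0, -1.0]
Squared diffs: [0.8917, 47.1942, 67.6852]
Distance = sqrt(115.7711) = 10.7597


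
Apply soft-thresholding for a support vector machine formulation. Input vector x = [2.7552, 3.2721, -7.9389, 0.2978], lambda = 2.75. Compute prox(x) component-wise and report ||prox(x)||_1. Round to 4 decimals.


Soft-thresholding with lambda = 2.75:
prox(2.7552) = sign(2.7552)*max(|2.7552| - 2.75, 0) = 0.0052
prox(3.2721) = sign(3.2721)*max(|3.2721| - 2.75, 0) = 0.5221
prox(-7.9389) = sign(-7.9389)*max(|-7.9389| - 2.75, 0) = -5.1889
prox(0.2978) = sign(0.2978)*max(|0.2978| - 2.75, 0) = 0.0
prox(x) = [0.0052, 0.5221, -5.1889, 0.0]
||prox(x)||_1 = 0.0052 + 0.5221 + 5.1889 + 0.0 = 5.7162


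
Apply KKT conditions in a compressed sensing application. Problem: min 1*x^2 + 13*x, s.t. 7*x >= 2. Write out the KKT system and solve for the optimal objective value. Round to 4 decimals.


Step 1: Try lambda = 0 (constraint inactive).
x_unc = -13/(2*1) = -6.5
Check: 7*-6.5 = -45.5 < 2 -- violated!
Step 2: Constraint must be active: 7*x = 2
x* = 2/7 = 0.2857 (rounded; the exact value 2/7 is used below)
lambda = (2*1*(2/7) + 13)/7 = 1.9388
Step 3: Compute optimal value.
f(x*) = 1*(2/7)^2 + 13*(2/7) = 3.7959


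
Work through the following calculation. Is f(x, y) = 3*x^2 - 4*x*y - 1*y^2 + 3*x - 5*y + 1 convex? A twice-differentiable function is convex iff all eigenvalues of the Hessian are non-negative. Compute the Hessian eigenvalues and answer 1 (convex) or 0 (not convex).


The Hessian of f(x,y) = 3*x^2 - 4*x*y - 1*y^2 + 3*x - 5*y + 1 is:
H = [[6, -4], [-4, -2]]
Trace = 6 - 2 = 4
Determinant = 6*-2 - (-4)^2 = -28
Discriminant = (4)^2 - 4*-28 = 128.0
Eigenvalues: lambda_1 = -3.6569, lambda_2 = 7.6569
The function is not convex.

0


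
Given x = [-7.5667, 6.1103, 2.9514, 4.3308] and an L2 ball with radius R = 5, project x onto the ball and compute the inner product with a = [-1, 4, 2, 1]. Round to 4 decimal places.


Step 1: Compute ||x|| (intermediates to 6 decimals).
||x|| = sqrt((-7.5667)^2 + 6.1103^2 + 2.9514^2 + 4.3308^2) = 11.047955
Step 2: Project.
Since ||x|| > R, scale = R/||x|| = 5/11.047955 = 0.452572, proj(x) = scale * x
proj(x) = [-3.424477, 2.765351, 1.335721, 1.959999]
Step 3: Dot product.
a^T * proj(x) = -1*(-3.424477) + 4*2.765351 + 2*1.335721 + 1*1.959999 = 19.1173


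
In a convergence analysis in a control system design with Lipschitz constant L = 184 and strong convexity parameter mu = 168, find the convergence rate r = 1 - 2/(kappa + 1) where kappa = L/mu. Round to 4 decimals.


Step 1: Compute the condition number.
kappa = L/mu = 184/168 = 1.0952
Step 2: Compute the convergence rate.
r = 1 - 2/(kappa + 1) = 1 - 2*mu/(L + mu) = (L - mu)/(L + mu) = 16/352 = 0.0455


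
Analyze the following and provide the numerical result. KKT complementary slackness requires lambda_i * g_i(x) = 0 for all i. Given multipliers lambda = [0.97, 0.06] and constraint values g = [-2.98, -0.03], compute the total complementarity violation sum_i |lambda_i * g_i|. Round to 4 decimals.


KKT complementary slackness check:
lambda_1 * g_1 = 0.97 * -2.98 = -2.8906
lambda_2 * g_2 = 0.06 * -0.03 = -0.0018
Total violation = 2.8906 + 0.0018 = 2.8924


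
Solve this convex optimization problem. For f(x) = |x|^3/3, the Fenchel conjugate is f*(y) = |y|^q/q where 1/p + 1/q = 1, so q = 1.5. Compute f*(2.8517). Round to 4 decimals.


The conjugate exponent q satisfies 1/p + 1/q = 1.
p = 3, so q = 3/(3 - 1) = 1.5
|y|^q = 2.8517^1.5 = 4.8157
f*(2.8517) = 4.8157 / 1.5 = 3.2104


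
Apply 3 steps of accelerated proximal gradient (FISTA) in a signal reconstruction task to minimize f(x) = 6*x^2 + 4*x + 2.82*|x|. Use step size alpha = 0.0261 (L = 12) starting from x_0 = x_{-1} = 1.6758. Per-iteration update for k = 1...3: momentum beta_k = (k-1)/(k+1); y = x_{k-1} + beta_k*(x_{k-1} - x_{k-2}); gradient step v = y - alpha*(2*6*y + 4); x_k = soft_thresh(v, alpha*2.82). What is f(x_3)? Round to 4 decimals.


FISTA on f(x) = 6*x^2 + 4*x + 2.82*|x|
L = 12, alpha = 0.0261
Iteration 1: beta = 0.0, y = 1.6758 + 0.0*(1.6758 - 1.6758) = 1.6758
  grad(y) = 24.1096, v = y - alpha*grad = 1.0465
  prox(v) = soft_thresh(1.0465, 0.0736) = 0.9729
Iteration 2: beta = 0.3333, y = 0.9729 + 0.3333*(0.9729 - 1.6758) = 0.7386
  grad(y) = 12.8638, v = y - alpha*grad = 0.4029
  prox(v) = soft_thresh(0.4029, 0.0736) = 0.3293
Iteration 3: beta = 0.5, y = 0.3293 + 0.5*(0.3293 - 0.9729) = 0.0075
  grad(y) = 4.0898, v = y - alpha*grad = -0.0993
  prox(v) = soft_thresh(-0.0993, 0.0736) = -0.0257
f(x_3) = 6*(-0.0257)^2 + 4*(-0.0257) + 2.82*|-0.0257| = -0.0263


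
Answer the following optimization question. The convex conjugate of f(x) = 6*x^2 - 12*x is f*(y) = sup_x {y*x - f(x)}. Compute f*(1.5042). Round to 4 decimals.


f*(y) = sup_x {y*x - a*x^2 - b*x} = sup_x {(y-b)*x - a*x^2}
FOC: (y - b) - 2a*x = 0 => x* = (y - b)/(2a)
x* = (1.5042 + 12)/(2*6) = 1.1254
f*(1.5042) = (y-b)^2/(4a) = (1.5042 + 12)^2/(4*6)
= 182.3634/24 = 7.5985


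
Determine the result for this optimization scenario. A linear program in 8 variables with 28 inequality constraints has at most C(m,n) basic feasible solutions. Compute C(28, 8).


Each vertex corresponds to some choice of n active constraints out of m, so the number of vertices is at most C(m, n) = m! / (n!(m-n)!).
m = 28, n = 8
Numerator: 28 * 27 * 26 * 25 * 24 * 23 * 22 * 21
Denominator: 8! = 40320
C(28, 8) = 3108105


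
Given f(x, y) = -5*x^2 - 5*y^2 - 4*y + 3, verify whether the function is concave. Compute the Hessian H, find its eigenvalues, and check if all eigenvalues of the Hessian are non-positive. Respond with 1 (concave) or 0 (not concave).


The Hessian of f(x,y) = -5*x^2 - 5*y^2 - 4*y + 3 is:
H = [[-10, 0], [0, -10]]
Trace = -10 - 10 = -20
Determinant = -10*-10 - (0)^2 = 100
Discriminant = (-20)^2 - 4*100 = 0.0
Eigenvalues: lambda_1 = -10.0, lambda_2 = -10.0
The function is concave.

1


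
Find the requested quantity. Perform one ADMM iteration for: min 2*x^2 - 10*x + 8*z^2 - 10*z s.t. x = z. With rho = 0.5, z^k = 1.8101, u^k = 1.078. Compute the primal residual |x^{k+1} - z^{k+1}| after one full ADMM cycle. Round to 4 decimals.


ADMM iteration with rho = 0.5, z^k = 1.8101, u^k = 1.078
Step 1: x-update.
Minimize 2*x^2 - 10*x + (0.5/2)*(x - 1.8101 + 1.078)^2
FOC: (2*2 + 0.5)*x = 10 + 0.5*(1.8101 - 1.078)
x^{k+1} = 2.3036
Step 2: z-update.
Minimize 8*z^2 - 10*z + (0.5/2)*(2.3036 - z + 1.078)^2
FOC: (2*8 + 0.5)*z = 10 + 0.5*(2.3036 + 1.078)
z^{k+1} = 0.7085
Step 3: u-update.
u^{k+1} = 1.078 + 2.3036 - 0.7085 = 2.673
Step 4: Primal residual = |2.3036 - 0.7085| = 1.595


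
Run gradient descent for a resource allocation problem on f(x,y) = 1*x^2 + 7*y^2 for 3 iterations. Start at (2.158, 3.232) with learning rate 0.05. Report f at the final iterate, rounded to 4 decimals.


Gradient descent on f(x,y) = 1*x^2 + 7*y^2.
Starting point: (2.158, 3.232), alpha = 0.05
Step 1: grad_x = 2*1*2.158 = 4.316, grad_y = 2*7*3.232 = 45.248
  x_1 = 2.158 - 0.05*4.316 = 1.9422
  y_1 = 3.232 - 0.05*45.248 = 0.9696
Step 2: grad_x = 2*1*1.9422 = 3.8844, grad_y = 2*7*0.9696 = 13.5744
  x_2 = 1.9422 - 0.05*3.8844 = 1.748
  y_2 = 0.9696 - 0.05*13.5744 = 0.2909
Step 3: grad_x = 2*1*1.748 = 3.496, grad_y = 2*7*0.2909 = 4.0723
  x_3 = 1.748 - 0.05*3.496 = 1.5732
  y_3 = 0.2909 - 0.05*4.0723 = 0.0873
f(1.5732, 0.0873) = 1*1.5732^2 + 7*0.0873^2 = 2.5282


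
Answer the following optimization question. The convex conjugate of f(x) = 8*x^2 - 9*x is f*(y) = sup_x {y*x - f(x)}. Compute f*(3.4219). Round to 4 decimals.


f*(y) = sup_x {y*x - a*x^2 - b*x} = sup_x {(y-b)*x - a*x^2}
FOC: (y - b) - 2a*x = 0 => x* = (y - b)/(2a)
x* = (3.4219 + 9)/(2*8) = 0.7764
f*(3.4219) = (y-b)^2/(4a) = (3.4219 + 9)^2/(4*8)
= 154.3036/32 = 4.822


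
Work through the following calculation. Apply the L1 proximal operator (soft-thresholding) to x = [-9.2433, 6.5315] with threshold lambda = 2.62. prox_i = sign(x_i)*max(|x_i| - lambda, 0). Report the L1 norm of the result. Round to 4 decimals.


Soft-thresholding with lambda = 2.62:
prox(-9.2433) = sign(-9.2433)*max(|-9.2433| - 2.62, 0) = -6.6233
prox(6.5315) = sign(6.5315)*max(|6.5315| - 2.62, 0) = 3.9115
prox(x) = [-6.6233, 3.9115]
||prox(x)||_1 = 6.6233 + 3.9115 = 10.5348


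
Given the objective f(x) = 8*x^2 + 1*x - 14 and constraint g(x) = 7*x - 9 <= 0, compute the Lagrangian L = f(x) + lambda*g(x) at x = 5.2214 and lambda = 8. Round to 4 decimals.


Step 1: Evaluate f(x).
f(5.2214) = 8*5.2214^2 + 1*5.2214 - 14 = 209.3255
Step 2: Evaluate g(x).
g(5.2214) = 7*5.2214 - 9 = 27.5498
Step 3: Compute Lagrangian.
L = 209.3255 + 8*27.5498 = 429.7239


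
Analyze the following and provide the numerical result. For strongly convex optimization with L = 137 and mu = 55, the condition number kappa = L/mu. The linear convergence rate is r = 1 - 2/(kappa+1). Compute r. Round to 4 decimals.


Step 1: Compute the condition number.
kappa = L/mu = 137/55 = 2.4909
Step 2: Compute the convergence rate.
r = 1 - 2/(kappa + 1) = 1 - 2*mu/(L + mu) = (L - mu)/(L + mu) = 82/192 = 0.4271


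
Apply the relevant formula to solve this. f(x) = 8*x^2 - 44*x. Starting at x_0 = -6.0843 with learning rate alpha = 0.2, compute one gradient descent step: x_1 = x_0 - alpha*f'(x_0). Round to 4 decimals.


We compute the gradient at x_0 and apply the update.
f'(x) = 16*x - 44
f'(-6.0843) = 16*-6.0843 - 44 = -141.3488
x_1 = -6.0843 - 0.2*-141.3488 = 22.1855


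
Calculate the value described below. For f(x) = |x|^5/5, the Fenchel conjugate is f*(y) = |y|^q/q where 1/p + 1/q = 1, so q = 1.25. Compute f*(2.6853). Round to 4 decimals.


The conjugate exponent q satisfies 1/p + 1/q = 1.
p = 5, so q = 5/(5 - 1) = 1.25
|y|^q = 2.6853^1.25 = 3.4375
f*(2.6853) = 3.4375 / 1.25 = 2.75


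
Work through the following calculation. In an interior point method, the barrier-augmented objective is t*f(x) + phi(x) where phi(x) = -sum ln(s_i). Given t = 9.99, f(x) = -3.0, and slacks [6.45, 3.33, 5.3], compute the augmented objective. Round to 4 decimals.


Step 1: Compute log-barrier.
ln values: [1.8641, 1.203, 1.6677]
phi = -(1.8641 + 1.203 + 1.6677) = -4.7348
Step 2: Compute augmented objective.
t*f(x) = 9.99*-3.0 = -29.97
Total = -29.97 - 4.7348 = -34.7048


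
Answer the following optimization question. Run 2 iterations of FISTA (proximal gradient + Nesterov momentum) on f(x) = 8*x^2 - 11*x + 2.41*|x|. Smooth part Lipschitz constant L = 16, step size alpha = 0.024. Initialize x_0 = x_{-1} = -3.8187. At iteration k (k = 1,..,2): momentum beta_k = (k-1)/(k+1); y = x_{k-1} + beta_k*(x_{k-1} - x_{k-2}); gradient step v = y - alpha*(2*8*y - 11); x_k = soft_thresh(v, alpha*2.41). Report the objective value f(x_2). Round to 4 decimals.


FISTA on f(x) = 8*x^2 - 11*x + 2.41*|x|
L = 16, alpha = 0.024
Iteration 1: beta = 0.0, y = -3.8187 + 0.0*(-3.8187 + 3.8187) = -3.8187
  grad(y) = -72.0992, v = y - alpha*grad = -2.0883
  prox(v) = soft_thresh(-2.0883, 0.0578) = -2.0305
Iteration 2: beta = 0.3333, y = -2.0305 + 0.3333*(-2.0305 + 3.8187) = -1.4344
  grad(y) = -33.9505, v = y - alpha*grad = -0.6196
  prox(v) = soft_thresh(-0.6196, 0.0578) = -0.5618
f(x_2) = 8*(-0.5618)^2 - 11*(-0.5618) + 2.41*|-0.5618| = 10.0577


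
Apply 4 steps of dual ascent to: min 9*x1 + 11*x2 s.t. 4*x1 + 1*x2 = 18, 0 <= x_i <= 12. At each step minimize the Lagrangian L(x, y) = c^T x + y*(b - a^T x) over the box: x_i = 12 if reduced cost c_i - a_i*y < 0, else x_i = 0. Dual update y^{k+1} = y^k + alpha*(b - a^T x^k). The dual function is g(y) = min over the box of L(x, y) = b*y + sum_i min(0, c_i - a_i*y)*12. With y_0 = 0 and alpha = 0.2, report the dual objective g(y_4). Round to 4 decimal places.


Dual ascent for LP: min 9*x1 + 11*x2, 4*x1 + 1*x2 = 18, 0 <= x_i <= 12
Step 1: y^k = 0.0, reduced costs: (9.0, 11.0)
  x^k = (0.0, 0.0), subgradient = b - a^T x = 18.0
  y^{k+1} = 0.0 + 0.2*18.0 = 3.6
Step 2: y^k = 3.6, reduced costs: (-5.4, 7.4)
  x^k = (12.0, 0.0), subgradient = b - a^T x = -30.0
  y^{k+1} = 3.6 + 0.2*-30.0 = -2.4
Step 3: y^k = -2.4, reduced costs: (18.6, 13.4)
  x^k = (0.0, 0.0), subgradient = b - a^T x = 18.0
  y^{k+1} = -2.4 + 0.2*18.0 = 1.2
Step 4: y^k = 1.2, reduced costs: (4.2, 9.8)
  x^k = (0.0, 0.0), subgradient = b - a^T x = 18.0
  y^{k+1} = 1.2 + 0.2*18.0 = 4.8
Dual objective at y_4 = 4.8: reduced costs (-10.2, 6.2), box minimizer x = (12.0, 0.0)
g(y_4) = b*y + (c1 - a1*y)*x1 + (c2 - a2*y)*x2 = 18*4.8 + (-10.2)*12.0 + 6.2*0.0 = 86.4 - 122.4 + 0.0 = -36.0


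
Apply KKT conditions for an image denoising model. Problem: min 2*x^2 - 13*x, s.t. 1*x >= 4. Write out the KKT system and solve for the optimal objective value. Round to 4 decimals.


Step 1: Try lambda = 0 (constraint inactive).
x_unc = 13/(2*2) = 3.25
Check: 1*3.25 = 3.25 < 4 -- violated!
Step 2: Constraint must be active: 1*x = 4
x* = 4/1 = 4.0
lambda = (2*2*4.0 - 13)/1 = 3.0
Step 3: Compute optimal value.
f(x*) = 2*4.0^2 - 13*4.0 = -20.0


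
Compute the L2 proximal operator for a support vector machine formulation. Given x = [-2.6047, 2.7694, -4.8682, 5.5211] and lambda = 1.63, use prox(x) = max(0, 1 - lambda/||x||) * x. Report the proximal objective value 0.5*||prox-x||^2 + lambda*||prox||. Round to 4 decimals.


Step 1: Compute ||x||.
||x|| = 8.2847
Step 2: Compute scaling factor.
scale = max(0, 1 - 1.63/8.2847) = 0.8033
Step 3: prox(x) = [-2.0922, 2.2245, -3.9104, 4.4348]
||prox(x)|| = 6.6547
Step 4: Proximal objective.
0.5*||prox-x||^2 = 1.3285
lambda*||prox|| = 10.8472
Total = 12.1756


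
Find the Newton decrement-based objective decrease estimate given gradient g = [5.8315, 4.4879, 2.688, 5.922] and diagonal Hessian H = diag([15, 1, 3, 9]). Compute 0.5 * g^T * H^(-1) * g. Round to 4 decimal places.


Step 1: H is diagonal, so H^(-1) * g = [0.3888, 4.4879, 0.896, 0.658].
Step 2: g^T H^(-1) g = sum_i g_i^2 / H_ii
  = (5.8315)^2/15 + (4.4879)^2/1 + (2.688)^2/3 + (5.922)^2/9
  = 2.2671 + 20.1412 + 2.4084 + 3.8967 = 28.7135
Step 3: Objective decrease = 0.5 * g^T H^(-1) g = 14.3567


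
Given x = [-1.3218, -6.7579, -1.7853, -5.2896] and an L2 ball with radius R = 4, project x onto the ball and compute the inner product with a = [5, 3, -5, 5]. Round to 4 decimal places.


Step 1: Compute ||x|| (intermediates to 6 decimals).
||x|| = sqrt((-1.3218)^2 + (-6.7579)^2 + (-1.7853)^2 + (-5.2896)^2) = 8.864735
Step 2: Project.
Since ||x|| > R, scale = R/||x|| = 4/8.864735 = 0.451226, proj(x) = scale * x
proj(x) = [-0.596431, -3.04934, -0.805574, -2.386805]
Step 3: Dot product.
a^T * proj(x) = 5*(-0.596431) + 3*(-3.04934) - 5*(-0.805574) + 5*(-2.386805) = -20.0363


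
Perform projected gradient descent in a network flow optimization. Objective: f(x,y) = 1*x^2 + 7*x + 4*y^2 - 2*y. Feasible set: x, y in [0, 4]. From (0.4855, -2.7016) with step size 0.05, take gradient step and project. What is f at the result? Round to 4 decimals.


Step 1: Compute gradient at (0.4855, -2.7016).
grad_x = 2*1*0.4855 + 7 = 7.971
grad_y = 2*4*-2.7016 - 2 = -23.6128
Step 2: Gradient step.
x_raw = 0.4855 - 0.05*7.971 = 0.087
y_raw = -2.7016 - 0.05*-23.6128 = -1.521
Step 3: Project onto [0, 4].
x_proj = clip(0.087) = 0.087
y_proj = clip(-1.521) = 0.0
Step 4: Evaluate f.
f(0.087, 0.0) = 0.6162


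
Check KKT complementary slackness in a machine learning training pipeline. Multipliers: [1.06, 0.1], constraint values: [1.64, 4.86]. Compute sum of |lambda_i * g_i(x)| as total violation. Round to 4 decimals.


KKT complementary slackness check:
lambda_1 * g_1 = 1.06 * 1.64 = 1.7384
lambda_2 * g_2 = 0.1 * 4.86 = 0.486
Total violation = 1.7384 + 0.486 = 2.2244


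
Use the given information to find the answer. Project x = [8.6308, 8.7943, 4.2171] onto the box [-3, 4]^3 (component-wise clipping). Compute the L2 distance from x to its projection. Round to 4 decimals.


Project each component onto [-3, 4].
clip(8.6308) = 4.0, clip(8.7943) = 4.0, clip(4.2171) = 4.0
Projection = [4.0, 4.0, 4.0]
Squared diffs: [21.4443, 22.9853, 0.0471]
Distance = sqrt(44.4767) = 6.6691


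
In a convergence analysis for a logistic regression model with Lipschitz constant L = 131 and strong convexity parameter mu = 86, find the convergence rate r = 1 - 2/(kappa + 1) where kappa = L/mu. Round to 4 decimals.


Step 1: Compute the condition number.
kappa = L/mu = 131/86 = 1.5233
Step 2: Compute the convergence rate.
r = 1 - 2/(kappa + 1) = 1 - 2*mu/(L + mu) = (L - mu)/(L + mu) = 45/217 = 0.2074


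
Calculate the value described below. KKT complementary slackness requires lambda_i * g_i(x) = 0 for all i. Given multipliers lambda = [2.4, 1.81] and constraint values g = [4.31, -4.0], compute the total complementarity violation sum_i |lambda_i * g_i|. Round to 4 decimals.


KKT complementary slackness check:
lambda_1 * g_1 = 2.4 * 4.31 = 10.344
lambda_2 * g_2 = 1.81 * -4.0 = -7.24
Total violation = 10.344 + 7.24 = 17.584


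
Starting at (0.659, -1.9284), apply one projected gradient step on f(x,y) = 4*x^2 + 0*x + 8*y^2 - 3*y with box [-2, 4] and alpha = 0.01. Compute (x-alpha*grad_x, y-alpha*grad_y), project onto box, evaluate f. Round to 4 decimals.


Step 1: Compute gradient at (0.659, -1.9284).
grad_x = 2*4*0.659 + 0 = 5.272
grad_y = 2*8*-1.9284 - 3 = -33.8544
Step 2: Gradient step.
x_raw = 0.659 - 0.01*5.272 = 0.6063
y_raw = -1.9284 - 0.01*-33.8544 = -1.5899
Step 3: Project onto [-2, 4].
x_proj = clip(0.6063) = 0.6063
y_proj = clip(-1.5899) = -1.5899
Step 4: Evaluate f.
f(0.6063, -1.5899) = 26.461


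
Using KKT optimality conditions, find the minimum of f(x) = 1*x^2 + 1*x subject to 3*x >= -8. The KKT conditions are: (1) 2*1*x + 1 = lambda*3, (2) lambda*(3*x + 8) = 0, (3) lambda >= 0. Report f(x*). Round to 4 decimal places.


Step 1: Try lambda = 0 (constraint inactive).
Stationarity: 2*1*x + 1 = 0
x* = -1/(2*1) = -0.5
Check constraint: 3*-0.5 = -1.5 >= -8 -- satisfied.
Step 2: Compute optimal value.
f(x*) = 1*(-0.5)^2 + 1*(-0.5) = -0.25


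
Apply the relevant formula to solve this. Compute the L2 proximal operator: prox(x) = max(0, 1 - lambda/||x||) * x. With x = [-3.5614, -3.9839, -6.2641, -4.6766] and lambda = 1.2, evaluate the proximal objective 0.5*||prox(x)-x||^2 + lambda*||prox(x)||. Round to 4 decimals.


Step 1: Compute ||x||.
||x|| = 9.4691
Step 2: Compute scaling factor.
scale = max(0, 1 - 1.2/9.4691) = 0.8733
Step 3: prox(x) = [-3.1101, -3.479, -5.4703, -4.0839]
||prox(x)|| = 8.2691
Step 4: Proximal objective.
0.5*||prox-x||^2 = 0.72
lambda*||prox|| = 9.9229
Total = 10.643


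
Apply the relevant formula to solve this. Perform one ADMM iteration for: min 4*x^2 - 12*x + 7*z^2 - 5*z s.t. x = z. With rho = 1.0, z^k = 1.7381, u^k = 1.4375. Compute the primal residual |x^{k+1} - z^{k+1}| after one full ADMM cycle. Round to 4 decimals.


ADMM iteration with rho = 1.0, z^k = 1.7381, u^k = 1.4375
Step 1: x-update.
Minimize 4*x^2 - 12*x + (1.0/2)*(x - 1.7381 + 1.4375)^2
FOC: (2*4 + 1.0)*x = 12 + 1.0*(1.7381 - 1.4375)
x^{k+1} = 1.3667
Step 2: z-update.
Minimize 7*z^2 - 5*z + (1.0/2)*(1.3667 - z + 1.4375)^2
FOC: (2*7 + 1.0)*z = 5 + 1.0*(1.3667 + 1.4375)
z^{k+1} = 0.5203
Step 3: u-update.
u^{k+1} = 1.4375 + 1.3667 - 0.5203 = 2.284
Step 4: Primal residual = |1.3667 - 0.5203| = 0.8465


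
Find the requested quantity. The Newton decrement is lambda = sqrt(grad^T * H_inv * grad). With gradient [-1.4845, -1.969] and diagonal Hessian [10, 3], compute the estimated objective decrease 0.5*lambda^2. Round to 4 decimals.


Step 1: H is diagonal, so H^(-1) * g = [-0.1485, -0.6563].
Step 2: g^T H^(-1) g = sum_i g_i^2 / H_ii
  = (-1.4845)^2/10 + (-1.969)^2/3
  = 0.2204 + 1.2923 = 1.5127
Step 3: Objective decrease = 0.5 * g^T H^(-1) g = 0.7563


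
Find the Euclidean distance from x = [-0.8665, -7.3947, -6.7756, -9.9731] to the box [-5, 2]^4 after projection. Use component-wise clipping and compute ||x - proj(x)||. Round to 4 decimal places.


Project each component onto [-5, 2].
clip(-0.8665) = -0.8665, clip(-7.3947) = -5.0, clip(-6.7756) = -5.0, clip(-9.9731) = -5.0
Projection = [-0.8665, -5.0, -5.0, -5.0]
Squared diffs: [0.0, 5.7346, 3.1528, 24.7317]
Distance = sqrt(33.6191) = 5.7982


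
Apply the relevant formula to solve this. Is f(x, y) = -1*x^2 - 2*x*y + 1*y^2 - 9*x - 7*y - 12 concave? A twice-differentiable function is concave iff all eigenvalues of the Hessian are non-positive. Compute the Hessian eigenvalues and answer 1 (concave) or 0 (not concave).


The Hessian of f(x,y) = -1*x^2 - 2*x*y + 1*y^2 - 9*x - 7*y - 12 is:
H = [[-2, -2], [-2, 2]]
Trace = -2 + 2 = 0
Determinant = -2*2 - (-2)^2 = -8
Discriminant = (0)^2 - 4*-8 = 32.0
Eigenvalues: lambda_1 = -2.8284, lambda_2 = 2.8284
The function is not concave.

0


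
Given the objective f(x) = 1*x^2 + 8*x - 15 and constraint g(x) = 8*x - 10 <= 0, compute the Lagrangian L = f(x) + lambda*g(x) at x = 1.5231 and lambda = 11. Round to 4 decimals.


Step 1: Evaluate f(x).
f(1.5231) = 1*1.5231^2 + 8*1.5231 - 15 = -0.4954
Step 2: Evaluate g(x).
g(1.5231) = 8*1.5231 - 10 = 2.1848
Step 3: Compute Lagrangian.
L = -0.4954 + 11*2.1848 = 23.5374


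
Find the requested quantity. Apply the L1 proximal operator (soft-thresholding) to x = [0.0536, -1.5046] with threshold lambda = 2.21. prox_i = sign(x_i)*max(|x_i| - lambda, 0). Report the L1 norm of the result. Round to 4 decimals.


Soft-thresholding with lambda = 2.21:
prox(0.0536) = sign(0.0536)*max(|0.0536| - 2.21, 0) = 0.0
prox(-1.5046) = sign(-1.5046)*max(|-1.5046| - 2.21, 0) = 0.0
prox(x) = [0.0, 0.0]
||prox(x)||_1 = 0.0 + 0.0 = 0.0


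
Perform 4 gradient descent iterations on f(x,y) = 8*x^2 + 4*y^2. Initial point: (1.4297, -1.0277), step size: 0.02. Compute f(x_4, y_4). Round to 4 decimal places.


Gradient descent on f(x,y) = 8*x^2 + 4*y^2.
Starting point: (1.4297, -1.0277), alpha = 0.02
Step 1: grad_x = 2*8*1.4297 = 22.8752, grad_y = 2*4*-1.0277 = -8.2216
  x_1 = 1.4297 - 0.02*22.8752 = 0.9722
  y_1 = -1.0277 - 0.02*-8.2216 = -0.8633
Step 2: grad_x = 2*8*0.9722 = 15.5551, grad_y = 2*4*-0.8633 = -6.9061
  x_2 = 0.9722 - 0.02*15.5551 = 0.6611
  y_2 = -0.8633 - 0.02*-6.9061 = -0.7251
Step 3: grad_x = 2*8*0.6611 = 10.5775, grad_y = 2*4*-0.7251 = -5.8012
  x_3 = 0.6611 - 0.02*10.5775 = 0.4495
  y_3 = -0.7251 - 0.02*-5.8012 = -0.6091
Step 4: grad_x = 2*8*0.4495 = 7.1927, grad_y = 2*4*-0.6091 = -4.873
  x_4 = 0.4495 - 0.02*7.1927 = 0.3057
  y_4 = -0.6091 - 0.02*-4.873 = -0.5117
f(0.3057, -0.5117) = 8*0.3057^2 + 4*(-0.5117)^2 = 1.7948


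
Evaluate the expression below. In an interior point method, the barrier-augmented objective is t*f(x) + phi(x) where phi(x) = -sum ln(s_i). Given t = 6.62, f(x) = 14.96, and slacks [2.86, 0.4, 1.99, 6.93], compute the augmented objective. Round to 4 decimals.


Step 1: Compute log-barrier.
ln values: [1.0508, -0.9163, 0.6881, 1.9359]
phi = -(1.0508 - 0.9163 + 0.6881 + 1.9359) = -2.7585
Step 2: Compute augmented objective.
t*f(x) = 6.62*14.96 = 99.0352
Total = 99.0352 - 2.7585 = 96.2767


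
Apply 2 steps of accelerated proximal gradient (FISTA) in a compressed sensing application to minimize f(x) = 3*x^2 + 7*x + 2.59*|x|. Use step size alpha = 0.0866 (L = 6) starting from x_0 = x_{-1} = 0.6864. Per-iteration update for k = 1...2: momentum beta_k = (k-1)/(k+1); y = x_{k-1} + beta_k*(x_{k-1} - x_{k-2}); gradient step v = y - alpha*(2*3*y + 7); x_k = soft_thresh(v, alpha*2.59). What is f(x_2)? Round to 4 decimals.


FISTA on f(x) = 3*x^2 + 7*x + 2.59*|x|
L = 6, alpha = 0.0866
Iteration 1: beta = 0.0, y = 0.6864 + 0.0*(0.6864 - 0.6864) = 0.6864
  grad(y) = 11.1184, v = y - alpha*grad = -0.2765
  prox(v) = soft_thresh(-0.2765, 0.2243) = -0.0522
Iteration 2: beta = 0.3333, y = -0.0522 + 0.3333*(-0.0522 - 0.6864) = -0.2983
  grad(y) = 5.2099, v = y - alpha*grad = -0.7495
  prox(v) = soft_thresh(-0.7495, 0.2243) = -0.5252
f(x_2) = 3*(-0.5252)^2 + 7*(-0.5252) + 2.59*|-0.5252| = -1.4887


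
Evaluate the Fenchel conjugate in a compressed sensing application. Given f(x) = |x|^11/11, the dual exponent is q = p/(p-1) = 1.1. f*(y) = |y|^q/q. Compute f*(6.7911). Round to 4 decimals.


The conjugate exponent q satisfies 1/p + 1/q = 1.
p = 11, so q = 11/(11 - 1) = 1.1
|y|^q = 6.7911^1.1 = 8.225
f*(6.7911) = 8.225 / 1.1 = 7.4772


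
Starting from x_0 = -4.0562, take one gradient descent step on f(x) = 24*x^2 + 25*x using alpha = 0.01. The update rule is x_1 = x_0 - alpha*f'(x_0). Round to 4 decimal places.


We compute the gradient at x_0 and apply the update.
f'(x) = 48*x + 25
f'(-4.0562) = 48*-4.0562 + 25 = -169.6976
x_1 = -4.0562 - 0.01*-169.6976 = -2.3592


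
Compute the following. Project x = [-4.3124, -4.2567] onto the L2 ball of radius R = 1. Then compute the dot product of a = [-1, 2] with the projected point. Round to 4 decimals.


Step 1: Compute ||x|| (intermediates to 6 decimals).
||x|| = sqrt((-4.3124)^2 + (-4.2567)^2) = 6.059397
Step 2: Project.
Since ||x|| > R, scale = R/||x|| = 1/6.059397 = 0.165033, proj(x) = scale * x
proj(x) = [-0.711688, -0.702496]
Step 3: Dot product.
a^T * proj(x) = -1*(-0.711688) + 2*(-0.702496) = -0.6933


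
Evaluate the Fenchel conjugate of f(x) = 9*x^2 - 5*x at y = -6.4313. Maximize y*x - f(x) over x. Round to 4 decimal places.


f*(y) = sup_x {y*x - a*x^2 - b*x} = sup_x {(y-b)*x - a*x^2}
FOC: (y - b) - 2a*x = 0 => x* = (y - b)/(2a)
x* = (-6.4313 + 5)/(2*9) = -0.0795
f*(-6.4313) = (y-b)^2/(4a) = (-6.4313 + 5)^2/(4*9)
= 2.0486/36 = 0.0569


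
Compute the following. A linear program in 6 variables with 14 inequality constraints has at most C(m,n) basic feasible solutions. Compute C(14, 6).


Each vertex corresponds to some choice of n active constraints out of m, so the number of vertices is at most C(m, n) = m! / (n!(m-n)!).
m = 14, n = 6
Numerator: 14 * 13 * 12 * 11 * 10 * 9
Denominator: 6! = 720
C(14, 6) = 3003


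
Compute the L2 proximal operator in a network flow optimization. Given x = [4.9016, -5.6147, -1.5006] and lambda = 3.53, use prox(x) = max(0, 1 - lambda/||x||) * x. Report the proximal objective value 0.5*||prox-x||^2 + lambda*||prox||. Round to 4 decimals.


Step 1: Compute ||x||.
||x|| = 7.6028
Step 2: Compute scaling factor.
scale = max(0, 1 - 3.53/7.6028) = 0.5357
Step 3: prox(x) = [2.6258, -3.0078, -0.8039]
||prox(x)|| = 4.0728
Step 4: Proximal objective.
0.5*||prox-x||^2 = 6.2305
lambda*||prox|| = 14.377
Total = 20.6074


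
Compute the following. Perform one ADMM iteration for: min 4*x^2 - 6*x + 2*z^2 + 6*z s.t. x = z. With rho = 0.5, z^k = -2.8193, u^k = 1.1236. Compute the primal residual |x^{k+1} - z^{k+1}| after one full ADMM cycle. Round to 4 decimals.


ADMM iteration with rho = 0.5, z^k = -2.8193, u^k = 1.1236
Step 1: x-update.
Minimize 4*x^2 - 6*x + (0.5/2)*(x + 2.8193 + 1.1236)^2
FOC: (2*4 + 0.5)*x = 6 + 0.5*(-2.8193 - 1.1236)
x^{k+1} = 0.4739
Step 2: z-update.
Minimize 2*z^2 + 6*z + (0.5/2)*(0.4739 - z + 1.1236)^2
FOC: (2*2 + 0.5)*z = -6 + 0.5*(0.4739 + 1.1236)
z^{k+1} = -1.1558
Step 3: u-update.
u^{k+1} = 1.1236 + 0.4739 + 1.1558 = 2.7534
Step 4: Primal residual = |0.4739 + 1.1558| = 1.6298


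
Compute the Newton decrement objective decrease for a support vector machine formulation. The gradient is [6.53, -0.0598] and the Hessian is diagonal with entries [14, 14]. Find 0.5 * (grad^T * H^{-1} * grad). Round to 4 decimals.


Step 1: H is diagonal, so H^(-1) * g = [0.4664, -0.0043].
Step 2: g^T H^(-1) g = sum_i g_i^2 / H_ii
  = (6.53)^2/14 + (-0.0598)^2/14
  = 3.0458 + 0.0003 = 3.046
Step 3: Objective decrease = 0.5 * g^T H^(-1) g = 1.523


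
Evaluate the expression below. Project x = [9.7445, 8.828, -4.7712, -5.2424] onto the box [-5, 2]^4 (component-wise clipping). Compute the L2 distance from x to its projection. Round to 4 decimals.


Project each component onto [-5, 2].
clip(9.7445) = 2.0, clip(8.828) = 2.0, clip(-4.7712) = -4.7712, clip(-5.2424) = -5.0
Projection = [2.0, 2.0, -4.7712, -5.0]
Squared diffs: [59.9773, 46.6216, 0.0, 0.0588]
Distance = sqrt(106.6577) = 10.3275
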